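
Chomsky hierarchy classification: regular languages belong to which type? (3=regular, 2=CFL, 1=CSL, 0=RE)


Chomsky hierarchy levels:
  Type 3: Regular (DFA/NFA/regex)
  Type 2: Context-free (PDA)
  Type 1: Context-sensitive
  Type 0: Recursively enumerable (TM)
'regular' corresponds to Type 3

3


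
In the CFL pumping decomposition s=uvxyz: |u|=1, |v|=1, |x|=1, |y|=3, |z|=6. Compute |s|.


|s| = |u| + |v| + |x| + |y| + |z|
= 1 + 1 + 1 + 3 + 6
= 2 + 1 + 9
= 3 + 9
= 12

12


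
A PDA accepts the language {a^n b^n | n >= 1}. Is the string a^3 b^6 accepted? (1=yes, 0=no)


Language requires equal numbers of a's and b's
PDA pushes for each 'a', pops for each 'b'
Number of a's = 3
Number of b's = 6
3 != 6 -> Reject

0


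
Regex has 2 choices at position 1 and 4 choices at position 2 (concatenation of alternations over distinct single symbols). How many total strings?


First group: 2 alternatives
Second group: 4 alternatives
Concatenation: each choice from group 1 pairs with each from group 2
Total = 2 x 4 = 8

8


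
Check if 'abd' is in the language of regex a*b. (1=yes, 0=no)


Pattern: a*b
String: 'abd'
Pattern requires: zero or more 'a's followed by exactly one 'b'
Found 1 leading 'a's
Remaining: 'bd'
Remaining is not 'b' -> no match
Result: 0

0


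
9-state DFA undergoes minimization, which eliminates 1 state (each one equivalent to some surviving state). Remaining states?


Original DFA: 9 states
Redundant states removed: 1
Minimized states = original - removed
= 9 - 1
= 8

8


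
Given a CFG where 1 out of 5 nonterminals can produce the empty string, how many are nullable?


Nonterminals: {S, A, B, C, D}
A nonterminal is nullable if it can derive epsilon
Counting nullable nonterminals: 1
Total nullable = 1

1


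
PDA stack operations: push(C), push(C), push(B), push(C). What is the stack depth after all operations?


Tracing stack operations:
  push(C) -> stack = [C], depth=1
  push(C) -> stack = [C,C], depth=2
  push(B) -> stack = [C,C,B], depth=3
  push(C) -> stack = [C,C,B,C], depth=4
Final depth = 4

4


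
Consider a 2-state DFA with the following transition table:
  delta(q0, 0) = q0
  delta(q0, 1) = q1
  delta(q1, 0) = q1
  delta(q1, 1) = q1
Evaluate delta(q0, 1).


Looking up transition function:
delta(q0, 1) in the table
Row: q0, Column: 1
Result: q1

q1


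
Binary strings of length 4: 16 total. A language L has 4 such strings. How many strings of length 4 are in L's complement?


Alphabet: {0,1}
String length: 4
Total strings of length 4 = 2^4 = 16
Strings in L = 4
Complement = total - |L|
= 16 - 4
= 12

12


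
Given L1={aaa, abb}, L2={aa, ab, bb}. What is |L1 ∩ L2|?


L1 = {aaa, abb}
L2 = {aa, ab, bb}
Checking each string in L1 against L2:
  'aaa': in L2? No
  'abb': in L2? No
Intersection = {}
|L1 ∩ L2| = 0

0


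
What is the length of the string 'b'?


String: 'b'
Counting characters:
  'b' appears 1 time(s)
Total length = 0 + 1 = 1

1


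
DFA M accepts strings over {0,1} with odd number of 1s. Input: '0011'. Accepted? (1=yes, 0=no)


DFA has 2 states: q_even (start, accept=no) and q_odd
Processing string '0011' character by character:
  Position 0: read '0', 1-count=0 -> q_even (no change)
  Position 1: read '0', 1-count=0 -> q_even (no change)
  Position 2: read '1', 1-count=1 -> q_odd
  Position 3: read '1', 1-count=2 -> q_even
Final state: q_even, total 1s = 2 (even); the DFA requires an odd count -> reject

0


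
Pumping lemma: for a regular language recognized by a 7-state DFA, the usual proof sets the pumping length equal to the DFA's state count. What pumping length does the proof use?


Pumping lemma for regular languages (standard proof):
Take p = |Q|, the number of DFA states.
Any string of length >= |Q| passes through |Q|+1 states while reading its first |Q| symbols,
so by pigeonhole some state repeats, giving the loop that can be pumped.
Here |Q| = 7
Therefore the proof uses p = 7

7


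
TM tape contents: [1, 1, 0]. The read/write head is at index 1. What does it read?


Tape: [1, 1, 0]
Positions: 0 1 2
Values:    1 1 0
Head at position 1
tape[1] = 1

1


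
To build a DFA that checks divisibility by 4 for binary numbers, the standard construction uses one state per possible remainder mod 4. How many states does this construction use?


Divisibility by 4 is tracked via the remainder mod 4: 0, 1, ..., 3
The construction assigns one state to each remainder
Number of remainders = 4

4


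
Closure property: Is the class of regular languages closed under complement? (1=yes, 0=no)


Regular languages are closed under all standard operations:
- Union: Yes (product construction)
- Intersection: Yes (product construction)
- Complement: Yes (swap accept/reject)
- Concatenation: Yes (NFA construction)
Operation: complement -> Closed

1


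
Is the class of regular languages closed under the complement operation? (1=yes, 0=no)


Regular languages are closed under:
- Union (DFA product construction)
- Intersection (DFA product construction)
- Complement (swap accept/reject states)
- Concatenation (NFA construction)
- Kleene star (NFA construction)
complement is in this list
Therefore: closed

1


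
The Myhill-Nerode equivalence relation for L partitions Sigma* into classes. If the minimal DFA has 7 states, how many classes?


Myhill-Nerode theorem:
Number of equivalence classes = number of states in minimal DFA
Minimal DFA states = 7
Therefore equivalence classes = 7

7


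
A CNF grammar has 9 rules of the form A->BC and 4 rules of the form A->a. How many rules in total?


CNF allows two rule forms:
  A -> BC (binary): 9 rules
  A -> a (terminal): 4 rules
Total = 9 + 4 = 13

13


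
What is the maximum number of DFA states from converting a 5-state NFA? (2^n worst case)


NFA has 5 states
Subset construction: each DFA state = subset of NFA states
Maximum subsets = 2^5
2^5 = 32

32


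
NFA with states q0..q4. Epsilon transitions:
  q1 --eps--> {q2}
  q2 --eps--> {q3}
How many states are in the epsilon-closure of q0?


Starting from q0
Initialize closure = {q0}
q0 has no outgoing epsilon transitions -> nothing to add
Final closure: {q0}
Size = 1

1


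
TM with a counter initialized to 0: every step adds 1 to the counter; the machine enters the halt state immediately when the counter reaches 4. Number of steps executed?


Counter starts at 0. Counting sequence:
  Step 1: counter = 1
  Step 2: counter = 2
  Step 3: counter = 3
  Step 4: counter = 4
Counter reached 4 -> halt
Total steps = 4

4


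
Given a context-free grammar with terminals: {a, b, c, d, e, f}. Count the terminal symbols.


Terminal symbols: a, b, c, d, e, f
Counting each: a (#1), b (#2), c (#3), d (#4), e (#5), f (#6)
Total = 6

6


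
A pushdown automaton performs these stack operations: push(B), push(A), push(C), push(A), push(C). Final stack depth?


Tracing stack operations:
  push(B) -> stack = [B], depth=1
  push(A) -> stack = [B,A], depth=2
  push(C) -> stack = [B,A,C], depth=3
  push(A) -> stack = [B,A,C,A], depth=4
  push(C) -> stack = [B,A,C,A,C], depth=5
Final depth = 5

5


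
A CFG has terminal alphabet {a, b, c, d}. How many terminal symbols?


Terminal symbols: a, b, c, d
Counting each: a (#1), b (#2), c (#3), d (#4)
Total = 4

4


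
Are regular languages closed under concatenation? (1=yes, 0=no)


Regular languages are closed under:
- Union (DFA product construction)
- Intersection (DFA product construction)
- Complement (swap accept/reject states)
- Concatenation (NFA construction)
- Kleene star (NFA construction)
concatenation is in this list
Therefore: closed

1


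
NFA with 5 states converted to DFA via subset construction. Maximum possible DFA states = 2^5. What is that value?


NFA has 5 states
Subset construction: each DFA state = subset of NFA states
Maximum subsets = 2^5
2^5 = 32

32


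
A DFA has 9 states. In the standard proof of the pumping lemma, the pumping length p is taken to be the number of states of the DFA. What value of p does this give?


Pumping lemma for regular languages (standard proof):
Take p = |Q|, the number of DFA states.
Any string of length >= |Q| passes through |Q|+1 states while reading its first |Q| symbols,
so by pigeonhole some state repeats, giving the loop that can be pumped.
Here |Q| = 9
Therefore the proof uses p = 9

9


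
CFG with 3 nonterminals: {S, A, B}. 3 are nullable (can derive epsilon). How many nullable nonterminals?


Nonterminals: {S, A, B}
A nonterminal is nullable if it can derive epsilon
Counting nullable nonterminals: 3
Total nullable = 3

3


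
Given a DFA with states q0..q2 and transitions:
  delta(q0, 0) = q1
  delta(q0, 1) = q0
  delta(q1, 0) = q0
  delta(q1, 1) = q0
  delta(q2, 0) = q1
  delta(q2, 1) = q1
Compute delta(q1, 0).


Looking up transition function:
delta(q1, 0) in the table
Row: q1, Column: 0
Result: q0

q0


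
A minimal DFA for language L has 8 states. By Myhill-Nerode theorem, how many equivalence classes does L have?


Myhill-Nerode theorem:
Number of equivalence classes = number of states in minimal DFA
Minimal DFA states = 8
Therefore equivalence classes = 8

8


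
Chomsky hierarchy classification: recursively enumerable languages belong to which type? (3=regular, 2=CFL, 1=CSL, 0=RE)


Chomsky hierarchy levels:
  Type 3: Regular (DFA/NFA/regex)
  Type 2: Context-free (PDA)
  Type 1: Context-sensitive
  Type 0: Recursively enumerable (TM)
'recursively enumerable' corresponds to Type 0

0


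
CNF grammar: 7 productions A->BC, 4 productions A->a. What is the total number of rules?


CNF allows two rule forms:
  A -> BC (binary): 7 rules
  A -> a (terminal): 4 rules
Total = 7 + 4 = 11

11


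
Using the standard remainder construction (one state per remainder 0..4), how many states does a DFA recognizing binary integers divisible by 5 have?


Divisibility by 5 is tracked via the remainder mod 5: 0, 1, ..., 4
The construction assigns one state to each remainder
Number of remainders = 5

5


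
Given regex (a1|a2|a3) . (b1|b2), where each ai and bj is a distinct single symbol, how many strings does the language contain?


First group: 3 alternatives
Second group: 2 alternatives
Concatenation: each choice from group 1 pairs with each from group 2
Total = 3 x 2 = 6

6


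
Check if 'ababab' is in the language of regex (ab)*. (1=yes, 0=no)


Pattern: (ab)*
String: 'ababab'
Pattern requires: zero or more repetitions of 'ab'
Pairs: ['ab', 'ab', 'ab']
All pairs are 'ab'? Yes
Result: 1

1


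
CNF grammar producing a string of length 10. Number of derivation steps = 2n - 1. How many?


Chomsky Normal Form derivation:
String length n = 10
Each step either:
  - Splits a nonterminal into two (n-1 such steps)
  - Converts a nonterminal to terminal (n such steps)
Total = (n-1) + n = 2n - 1
= 2(10) - 1
= 20 - 1
= 19

19


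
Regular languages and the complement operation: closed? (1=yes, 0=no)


Regular languages are closed under all standard operations:
- Union: Yes (product construction)
- Intersection: Yes (product construction)
- Complement: Yes (swap accept/reject)
- Concatenation: Yes (NFA construction)
Operation: complement -> Closed

1


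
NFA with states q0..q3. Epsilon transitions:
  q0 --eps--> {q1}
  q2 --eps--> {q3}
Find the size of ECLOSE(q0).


Starting from q0
Initialize closure = {q0}
Follow epsilon from q0 -> add q1
Final closure: {q0, q1}
Size = 2

2


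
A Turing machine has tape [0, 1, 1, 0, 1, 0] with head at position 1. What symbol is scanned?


Tape: [0, 1, 1, 0, 1, 0]
Positions: 0 1 2 3 4 5
Values:    0 1 1 0 1 0
Head at position 1
tape[1] = 1

1


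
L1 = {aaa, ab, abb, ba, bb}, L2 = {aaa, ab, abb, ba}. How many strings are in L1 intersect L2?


L1 = {aaa, ab, abb, ba, bb}
L2 = {aaa, ab, abb, ba}
Checking each string in L1 against L2:
  'aaa': in L2? Yes
  'ab': in L2? Yes
  'abb': in L2? Yes
  'ba': in L2? Yes
  'bb': in L2? No
Intersection = {aaa, ab, abb, ba}
|L1 ∩ L2| = 4

4


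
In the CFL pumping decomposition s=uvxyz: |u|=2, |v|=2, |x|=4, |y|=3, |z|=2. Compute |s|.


|s| = |u| + |v| + |x| + |y| + |z|
= 2 + 2 + 4 + 3 + 2
= 4 + 4 + 5
= 8 + 5
= 13

13


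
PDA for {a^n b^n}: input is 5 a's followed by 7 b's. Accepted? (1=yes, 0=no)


Language requires equal numbers of a's and b's
PDA pushes for each 'a', pops for each 'b'
Number of a's = 5
Number of b's = 7
5 != 7 -> Reject

0


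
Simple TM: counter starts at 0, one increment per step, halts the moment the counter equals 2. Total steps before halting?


Counter starts at 0. Counting sequence:
  Step 1: counter = 1
  Step 2: counter = 2
Counter reached 2 -> halt
Total steps = 2

2


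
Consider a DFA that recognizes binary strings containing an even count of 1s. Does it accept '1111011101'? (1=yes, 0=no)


DFA has 2 states: q_even (start, accept=yes) and q_odd
Processing string '1111011101' character by character:
  Position 0: read '1', 1-count=1 -> q_odd
  Position 1: read '1', 1-count=2 -> q_even
  Position 2: read '1', 1-count=3 -> q_odd
  Position 3: read '1', 1-count=4 -> q_even
  Position 4: read '0', 1-count=4 -> q_even (no change)
  Position 5: read '1', 1-count=5 -> q_odd
  Position 6: read '1', 1-count=6 -> q_even
  Position 7: read '1', 1-count=7 -> q_odd
  Position 8: read '0', 1-count=7 -> q_odd (no change)
  Position 9: read '1', 1-count=8 -> q_even
Final state: q_even, total 1s = 8 (even); the DFA requires an even count -> accept

1


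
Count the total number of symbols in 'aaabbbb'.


String: 'aaabbbb'
Counting characters:
  'a' appears 3 time(s)
  'b' appears 4 time(s)
Total length = 3 + 4 = 7

7


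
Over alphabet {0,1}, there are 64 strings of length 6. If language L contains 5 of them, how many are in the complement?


Alphabet: {0,1}
String length: 6
Total strings of length 6 = 2^6 = 64
Strings in L = 5
Complement = total - |L|
= 64 - 5
= 59

59


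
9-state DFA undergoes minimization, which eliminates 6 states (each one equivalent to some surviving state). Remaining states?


Original DFA: 9 states
Redundant states removed: 6
Minimized states = original - removed
= 9 - 6
= 3

3


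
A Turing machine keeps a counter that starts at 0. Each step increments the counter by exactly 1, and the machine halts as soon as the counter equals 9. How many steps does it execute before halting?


Counter starts at 0. Counting sequence:
  Step 1: counter = 1
  Step 2: counter = 2
  Step 3: counter = 3
  Step 4: counter = 4
  Step 5: counter = 5
  Step 6: counter = 6
  ...
  Step 9: counter = 9
Counter reached 9 -> halt
Total steps = 9

9


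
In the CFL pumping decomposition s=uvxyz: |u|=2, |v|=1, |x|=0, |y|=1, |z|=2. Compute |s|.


|s| = |u| + |v| + |x| + |y| + |z|
= 2 + 1 + 0 + 1 + 2
= 3 + 0 + 3
= 3 + 3
= 6

6


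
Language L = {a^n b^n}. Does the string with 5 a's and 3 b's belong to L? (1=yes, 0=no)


Language requires equal numbers of a's and b's
PDA pushes for each 'a', pops for each 'b'
Number of a's = 5
Number of b's = 3
5 != 3 -> Reject

0


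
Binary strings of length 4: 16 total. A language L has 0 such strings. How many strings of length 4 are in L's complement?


Alphabet: {0,1}
String length: 4
Total strings of length 4 = 2^4 = 16
Strings in L = 0
Complement = total - |L|
= 16 - 0
= 16

16


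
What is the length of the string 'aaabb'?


String: 'aaabb'
Counting characters:
  'a' appears 3 time(s)
  'b' appears 2 time(s)
Total length = 3 + 2 = 5

5


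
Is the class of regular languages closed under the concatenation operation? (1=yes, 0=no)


Regular languages are closed under:
- Union (DFA product construction)
- Intersection (DFA product construction)
- Complement (swap accept/reject states)
- Concatenation (NFA construction)
- Kleene star (NFA construction)
concatenation is in this list
Therefore: closed

1


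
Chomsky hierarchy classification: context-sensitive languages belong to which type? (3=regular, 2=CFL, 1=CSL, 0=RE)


Chomsky hierarchy levels:
  Type 3: Regular (DFA/NFA/regex)
  Type 2: Context-free (PDA)
  Type 1: Context-sensitive
  Type 0: Recursively enumerable (TM)
'context-sensitive' corresponds to Type 1

1


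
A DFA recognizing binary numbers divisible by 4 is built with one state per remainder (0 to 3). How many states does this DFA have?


Divisibility by 4 is tracked via the remainder mod 4: 0, 1, ..., 3
The construction assigns one state to each remainder
Number of remainders = 4

4


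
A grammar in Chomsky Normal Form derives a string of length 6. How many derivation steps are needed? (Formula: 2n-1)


Chomsky Normal Form derivation:
String length n = 6
Each step either:
  - Splits a nonterminal into two (n-1 such steps)
  - Converts a nonterminal to terminal (n such steps)
Total = (n-1) + n = 2n - 1
= 2(6) - 1
= 12 - 1
= 11

11


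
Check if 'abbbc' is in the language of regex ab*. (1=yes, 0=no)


Pattern: ab*
String: 'abbbc'
Pattern requires: exactly one 'a' followed by zero or more 'b's
First char is 'a' -> OK
Rest 'bbbc': all b's? No
Result: 0

0


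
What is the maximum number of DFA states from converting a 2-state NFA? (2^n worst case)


NFA has 2 states
Subset construction: each DFA state = subset of NFA states
Maximum subsets = 2^2
2^2 = 4

4


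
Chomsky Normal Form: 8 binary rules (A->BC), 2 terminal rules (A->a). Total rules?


CNF allows two rule forms:
  A -> BC (binary): 8 rules
  A -> a (terminal): 2 rules
Total = 8 + 2 = 10

10


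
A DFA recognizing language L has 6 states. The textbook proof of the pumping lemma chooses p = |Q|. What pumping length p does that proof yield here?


Pumping lemma for regular languages (standard proof):
Take p = |Q|, the number of DFA states.
Any string of length >= |Q| passes through |Q|+1 states while reading its first |Q| symbols,
so by pigeonhole some state repeats, giving the loop that can be pumped.
Here |Q| = 6
Therefore the proof uses p = 6

6


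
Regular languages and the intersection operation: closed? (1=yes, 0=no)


Regular languages are closed under all standard operations:
- Union: Yes (product construction)
- Intersection: Yes (product construction)
- Complement: Yes (swap accept/reject)
- Concatenation: Yes (NFA construction)
Operation: intersection -> Closed

1


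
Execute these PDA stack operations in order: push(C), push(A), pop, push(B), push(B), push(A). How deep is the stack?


Tracing stack operations:
  push(C) -> stack = [C], depth=1
  push(A) -> stack = [C,A], depth=2
  pop -> removed A, stack = [C], depth=1
  push(B) -> stack = [C,B], depth=2
  push(B) -> stack = [C,B,B], depth=3
  push(A) -> stack = [C,B,B,A], depth=4
Final depth = 4

4


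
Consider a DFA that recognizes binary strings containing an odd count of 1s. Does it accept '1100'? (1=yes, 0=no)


DFA has 2 states: q_even (start, accept=no) and q_odd
Processing string '1100' character by character:
  Position 0: read '1', 1-count=1 -> q_odd
  Position 1: read '1', 1-count=2 -> q_even
  Position 2: read '0', 1-count=2 -> q_even (no change)
  Position 3: read '0', 1-count=2 -> q_even (no change)
Final state: q_even, total 1s = 2 (even); the DFA requires an odd count -> reject

0


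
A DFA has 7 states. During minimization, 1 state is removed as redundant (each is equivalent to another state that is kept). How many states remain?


Original DFA: 7 states
Redundant states removed: 1
Minimized states = original - removed
= 7 - 1
= 6

6


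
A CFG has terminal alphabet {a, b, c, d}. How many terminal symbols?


Terminal symbols: a, b, c, d
Counting each: a (#1), b (#2), c (#3), d (#4)
Total = 4

4


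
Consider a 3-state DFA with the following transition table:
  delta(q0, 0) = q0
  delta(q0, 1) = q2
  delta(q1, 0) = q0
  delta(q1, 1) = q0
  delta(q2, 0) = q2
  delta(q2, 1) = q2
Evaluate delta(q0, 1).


Looking up transition function:
delta(q0, 1) in the table
Row: q0, Column: 1
Result: q2

q2


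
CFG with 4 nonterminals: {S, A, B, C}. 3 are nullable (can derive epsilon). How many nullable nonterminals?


Nonterminals: {S, A, B, C}
A nonterminal is nullable if it can derive epsilon
Counting nullable nonterminals: 3
Total nullable = 3

3


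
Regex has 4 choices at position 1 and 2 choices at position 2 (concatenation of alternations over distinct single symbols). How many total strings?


First group: 4 alternatives
Second group: 2 alternatives
Concatenation: each choice from group 1 pairs with each from group 2
Total = 4 x 2 = 8

8


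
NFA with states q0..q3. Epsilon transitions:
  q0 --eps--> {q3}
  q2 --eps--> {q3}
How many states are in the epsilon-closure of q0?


Starting from q0
Initialize closure = {q0}
Follow epsilon from q0 -> add q3
Final closure: {q0, q3}
Size = 2

2


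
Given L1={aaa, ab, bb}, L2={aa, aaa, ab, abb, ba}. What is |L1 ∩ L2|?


L1 = {aaa, ab, bb}
L2 = {aa, aaa, ab, abb, ba}
Checking each string in L1 against L2:
  'aaa': in L2? Yes
  'ab': in L2? Yes
  'bb': in L2? No
Intersection = {aaa, ab}
|L1 ∩ L2| = 2

2


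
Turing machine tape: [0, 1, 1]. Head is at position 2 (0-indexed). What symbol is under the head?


Tape: [0, 1, 1]
Positions: 0 1 2
Values:    0 1 1
Head at position 2
tape[2] = 1

1


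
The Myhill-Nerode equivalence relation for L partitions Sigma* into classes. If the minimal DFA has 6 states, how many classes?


Myhill-Nerode theorem:
Number of equivalence classes = number of states in minimal DFA
Minimal DFA states = 6
Therefore equivalence classes = 6

6


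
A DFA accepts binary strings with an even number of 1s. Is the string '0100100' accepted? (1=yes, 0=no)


DFA has 2 states: q_even (start, accept=yes) and q_odd
Processing string '0100100' character by character:
  Position 0: read '0', 1-count=0 -> q_even (no change)
  Position 1: read '1', 1-count=1 -> q_odd
  Position 2: read '0', 1-count=1 -> q_odd (no change)
  Position 3: read '0', 1-count=1 -> q_odd (no change)
  Position 4: read '1', 1-count=2 -> q_even
  Position 5: read '0', 1-count=2 -> q_even (no change)
  Position 6: read '0', 1-count=2 -> q_even (no change)
Final state: q_even, total 1s = 2 (even); the DFA requires an even count -> accept

1


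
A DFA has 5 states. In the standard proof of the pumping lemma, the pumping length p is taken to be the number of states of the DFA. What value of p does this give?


Pumping lemma for regular languages (standard proof):
Take p = |Q|, the number of DFA states.
Any string of length >= |Q| passes through |Q|+1 states while reading its first |Q| symbols,
so by pigeonhole some state repeats, giving the loop that can be pumped.
Here |Q| = 5
Therefore the proof uses p = 5

5


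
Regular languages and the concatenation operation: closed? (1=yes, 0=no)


Regular languages are closed under all standard operations:
- Union: Yes (product construction)
- Intersection: Yes (product construction)
- Complement: Yes (swap accept/reject)
- Concatenation: Yes (NFA construction)
Operation: concatenation -> Closed

1


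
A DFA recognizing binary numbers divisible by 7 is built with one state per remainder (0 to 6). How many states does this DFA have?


Divisibility by 7 is tracked via the remainder mod 7: 0, 1, ..., 6
The construction assigns one state to each remainder
Number of remainders = 7

7


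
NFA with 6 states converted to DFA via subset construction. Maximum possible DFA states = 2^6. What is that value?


NFA has 6 states
Subset construction: each DFA state = subset of NFA states
Maximum subsets = 2^6
2^6 = 64

64


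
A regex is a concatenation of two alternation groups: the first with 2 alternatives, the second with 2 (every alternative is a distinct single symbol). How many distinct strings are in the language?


First group: 2 alternatives
Second group: 2 alternatives
Concatenation: each choice from group 1 pairs with each from group 2
Total = 2 x 2 = 4

4


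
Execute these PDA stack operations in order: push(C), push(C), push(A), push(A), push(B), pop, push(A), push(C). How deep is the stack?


Tracing stack operations:
  push(C) -> stack = [C], depth=1
  push(C) -> stack = [C,C], depth=2
  push(A) -> stack = [C,C,A], depth=3
  push(A) -> stack = [C,C,A,A], depth=4
  push(B) -> stack = [C,C,A,A,B], depth=5
  pop -> removed B, stack = [C,C,A,A], depth=4
  push(A) -> stack = [C,C,A,A,A], depth=5
  push(C) -> stack = [C,C,A,A,A,C], depth=6
Final depth = 6

6


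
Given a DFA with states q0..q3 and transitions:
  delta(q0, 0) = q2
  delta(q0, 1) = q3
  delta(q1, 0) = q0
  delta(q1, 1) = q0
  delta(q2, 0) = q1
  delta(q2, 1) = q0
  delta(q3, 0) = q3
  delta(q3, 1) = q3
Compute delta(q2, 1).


Looking up transition function:
delta(q2, 1) in the table
Row: q2, Column: 1
Result: q0

q0


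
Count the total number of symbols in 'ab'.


String: 'ab'
Counting characters:
  'a' appears 1 time(s)
  'b' appears 1 time(s)
Total length = 1 + 1 = 2

2


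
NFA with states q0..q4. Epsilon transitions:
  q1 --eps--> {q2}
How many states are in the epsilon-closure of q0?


Starting from q0
Initialize closure = {q0}
q0 has no outgoing epsilon transitions -> nothing to add
Final closure: {q0}
Size = 1

1


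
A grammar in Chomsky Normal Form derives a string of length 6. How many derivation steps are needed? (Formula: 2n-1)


Chomsky Normal Form derivation:
String length n = 6
Each step either:
  - Splits a nonterminal into two (n-1 such steps)
  - Converts a nonterminal to terminal (n such steps)
Total = (n-1) + n = 2n - 1
= 2(6) - 1
= 12 - 1
= 11

11


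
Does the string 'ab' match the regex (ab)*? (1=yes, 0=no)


Pattern: (ab)*
String: 'ab'
Pattern requires: zero or more repetitions of 'ab'
Pairs: ['ab']
All pairs are 'ab'? Yes
Result: 1

1


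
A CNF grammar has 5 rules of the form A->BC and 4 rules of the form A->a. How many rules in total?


CNF allows two rule forms:
  A -> BC (binary): 5 rules
  A -> a (terminal): 4 rules
Total = 5 + 4 = 9

9


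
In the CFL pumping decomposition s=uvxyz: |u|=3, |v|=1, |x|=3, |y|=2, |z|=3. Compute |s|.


|s| = |u| + |v| + |x| + |y| + |z|
= 3 + 1 + 3 + 2 + 3
= 4 + 3 + 5
= 7 + 5
= 12

12


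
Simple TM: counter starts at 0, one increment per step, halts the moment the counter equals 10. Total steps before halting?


Counter starts at 0. Counting sequence:
  Step 1: counter = 1
  Step 2: counter = 2
  Step 3: counter = 3
  Step 4: counter = 4
  Step 5: counter = 5
  Step 6: counter = 6
  ...
  Step 10: counter = 10
Counter reached 10 -> halt
Total steps = 10

10


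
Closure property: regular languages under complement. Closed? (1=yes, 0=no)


Regular languages are closed under:
- Union (DFA product construction)
- Intersection (DFA product construction)
- Complement (swap accept/reject states)
- Concatenation (NFA construction)
- Kleene star (NFA construction)
complement is in this list
Therefore: closed

1


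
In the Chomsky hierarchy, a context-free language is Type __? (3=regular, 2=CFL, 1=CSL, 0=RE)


Chomsky hierarchy levels:
  Type 3: Regular (DFA/NFA/regex)
  Type 2: Context-free (PDA)
  Type 1: Context-sensitive
  Type 0: Recursively enumerable (TM)
'context-free' corresponds to Type 2

2


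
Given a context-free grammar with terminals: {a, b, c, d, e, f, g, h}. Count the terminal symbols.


Terminal symbols: a, b, c, d, e, f, g, h
Counting each: a (#1), b (#2), c (#3), d (#4), e (#5), f (#6), g (#7), h (#8)
Total = 8

8


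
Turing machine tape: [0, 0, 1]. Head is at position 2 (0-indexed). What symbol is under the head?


Tape: [0, 0, 1]
Positions: 0 1 2
Values:    0 0 1
Head at position 2
tape[2] = 1

1


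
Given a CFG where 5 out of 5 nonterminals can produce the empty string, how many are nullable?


Nonterminals: {S, A, B, C, D}
A nonterminal is nullable if it can derive epsilon
Counting nullable nonterminals: 5
Total nullable = 5

5


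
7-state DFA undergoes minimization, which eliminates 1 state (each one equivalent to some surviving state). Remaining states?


Original DFA: 7 states
Redundant states removed: 1
Minimized states = original - removed
= 7 - 1
= 6

6


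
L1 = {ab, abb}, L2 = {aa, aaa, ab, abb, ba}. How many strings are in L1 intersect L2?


L1 = {ab, abb}
L2 = {aa, aaa, ab, abb, ba}
Checking each string in L1 against L2:
  'ab': in L2? Yes
  'abb': in L2? Yes
Intersection = {ab, abb}
|L1 ∩ L2| = 2

2


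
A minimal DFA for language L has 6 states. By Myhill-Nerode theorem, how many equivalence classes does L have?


Myhill-Nerode theorem:
Number of equivalence classes = number of states in minimal DFA
Minimal DFA states = 6
Therefore equivalence classes = 6

6


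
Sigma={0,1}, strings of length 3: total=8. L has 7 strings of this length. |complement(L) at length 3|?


Alphabet: {0,1}
String length: 3
Total strings of length 3 = 2^3 = 8
Strings in L = 7
Complement = total - |L|
= 8 - 7
= 1

1


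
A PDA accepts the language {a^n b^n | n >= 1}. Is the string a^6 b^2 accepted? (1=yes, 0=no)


Language requires equal numbers of a's and b's
PDA pushes for each 'a', pops for each 'b'
Number of a's = 6
Number of b's = 2
6 != 2 -> Reject

0


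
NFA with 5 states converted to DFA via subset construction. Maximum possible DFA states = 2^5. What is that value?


NFA has 5 states
Subset construction: each DFA state = subset of NFA states
Maximum subsets = 2^5
2^5 = 32

32


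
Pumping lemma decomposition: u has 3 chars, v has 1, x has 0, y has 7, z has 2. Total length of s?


|s| = |u| + |v| + |x| + |y| + |z|
= 3 + 1 + 0 + 7 + 2
= 4 + 0 + 9
= 4 + 9
= 13

13


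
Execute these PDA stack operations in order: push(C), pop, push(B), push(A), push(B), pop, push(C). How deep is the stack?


Tracing stack operations:
  push(C) -> stack = [C], depth=1
  pop -> removed C, stack = [], depth=0
  push(B) -> stack = [B], depth=1
  push(A) -> stack = [B,A], depth=2
  push(B) -> stack = [B,A,B], depth=3
  pop -> removed B, stack = [B,A], depth=2
  push(C) -> stack = [B,A,C], depth=3
Final depth = 3

3


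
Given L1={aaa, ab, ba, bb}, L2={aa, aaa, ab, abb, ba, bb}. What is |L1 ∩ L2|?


L1 = {aaa, ab, ba, bb}
L2 = {aa, aaa, ab, abb, ba, bb}
Checking each string in L1 against L2:
  'aaa': in L2? Yes
  'ab': in L2? Yes
  'ba': in L2? Yes
  'bb': in L2? Yes
Intersection = {aaa, ab, ba, bb}
|L1 ∩ L2| = 4

4


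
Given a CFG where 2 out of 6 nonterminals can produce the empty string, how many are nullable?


Nonterminals: {S, A, B, C, D, E}
A nonterminal is nullable if it can derive epsilon
Counting nullable nonterminals: 2
Total nullable = 2

2


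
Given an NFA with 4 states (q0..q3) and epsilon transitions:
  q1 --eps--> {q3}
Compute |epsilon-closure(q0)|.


Starting from q0
Initialize closure = {q0}
q0 has no outgoing epsilon transitions -> nothing to add
Final closure: {q0}
Size = 1

1


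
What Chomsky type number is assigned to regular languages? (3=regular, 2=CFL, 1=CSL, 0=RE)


Chomsky hierarchy levels:
  Type 3: Regular (DFA/NFA/regex)
  Type 2: Context-free (PDA)
  Type 1: Context-sensitive
  Type 0: Recursively enumerable (TM)
'regular' corresponds to Type 3

3


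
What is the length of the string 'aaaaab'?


String: 'aaaaab'
Counting characters:
  'a' appears 5 time(s)
  'b' appears 1 time(s)
Total length = 5 + 1 = 6

6


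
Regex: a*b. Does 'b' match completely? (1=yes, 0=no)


Pattern: a*b
String: 'b'
Pattern requires: zero or more 'a's followed by exactly one 'b'
Found 0 leading 'a's
Remaining: 'b'
Remaining is exactly 'b' -> match
Result: 1

1


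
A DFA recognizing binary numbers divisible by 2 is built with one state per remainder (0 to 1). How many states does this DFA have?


Divisibility by 2 is tracked via the remainder mod 2: 0, 1, ..., 1
The construction assigns one state to each remainder
Number of remainders = 2

2


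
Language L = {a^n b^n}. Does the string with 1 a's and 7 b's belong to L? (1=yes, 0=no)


Language requires equal numbers of a's and b's
PDA pushes for each 'a', pops for each 'b'
Number of a's = 1
Number of b's = 7
1 != 7 -> Reject

0


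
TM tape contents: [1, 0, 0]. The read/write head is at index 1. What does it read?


Tape: [1, 0, 0]
Positions: 0 1 2
Values:    1 0 0
Head at position 1
tape[1] = 0

0


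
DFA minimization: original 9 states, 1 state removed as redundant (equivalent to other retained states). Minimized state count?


Original DFA: 9 states
Redundant states removed: 1
Minimized states = original - removed
= 9 - 1
= 8

8


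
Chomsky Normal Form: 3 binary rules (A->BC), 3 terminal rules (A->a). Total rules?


CNF allows two rule forms:
  A -> BC (binary): 3 rules
  A -> a (terminal): 3 rules
Total = 3 + 3 = 6

6


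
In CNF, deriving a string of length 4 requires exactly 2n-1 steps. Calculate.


Chomsky Normal Form derivation:
String length n = 4
Each step either:
  - Splits a nonterminal into two (n-1 such steps)
  - Converts a nonterminal to terminal (n such steps)
Total = (n-1) + n = 2n - 1
= 2(4) - 1
= 8 - 1
= 7

7


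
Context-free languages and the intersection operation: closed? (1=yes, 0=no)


CFL closure properties:
  Closed under: union, concatenation, Kleene star
  NOT closed under: intersection, complement
Operation 'intersection' is in not-closed list -> No (not closed)

0


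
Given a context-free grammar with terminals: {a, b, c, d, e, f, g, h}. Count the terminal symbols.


Terminal symbols: a, b, c, d, e, f, g, h
Counting each: a (#1), b (#2), c (#3), d (#4), e (#5), f (#6), g (#7), h (#8)
Total = 8

8


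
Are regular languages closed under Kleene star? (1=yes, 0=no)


Regular languages are closed under:
- Union (DFA product construction)
- Intersection (DFA product construction)
- Complement (swap accept/reject states)
- Concatenation (NFA construction)
- Kleene star (NFA construction)
Kleene star is in this list
Therefore: closed

1


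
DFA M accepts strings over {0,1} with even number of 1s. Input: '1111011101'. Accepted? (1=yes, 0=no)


DFA has 2 states: q_even (start, accept=yes) and q_odd
Processing string '1111011101' character by character:
  Position 0: read '1', 1-count=1 -> q_odd
  Position 1: read '1', 1-count=2 -> q_even
  Position 2: read '1', 1-count=3 -> q_odd
  Position 3: read '1', 1-count=4 -> q_even
  Position 4: read '0', 1-count=4 -> q_even (no change)
  Position 5: read '1', 1-count=5 -> q_odd
  Position 6: read '1', 1-count=6 -> q_even
  Position 7: read '1', 1-count=7 -> q_odd
  Position 8: read '0', 1-count=7 -> q_odd (no change)
  Position 9: read '1', 1-count=8 -> q_even
Final state: q_even, total 1s = 8 (even); the DFA requires an even count -> accept

1


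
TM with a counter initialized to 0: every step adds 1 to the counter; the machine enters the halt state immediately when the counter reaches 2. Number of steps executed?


Counter starts at 0. Counting sequence:
  Step 1: counter = 1
  Step 2: counter = 2
Counter reached 2 -> halt
Total steps = 2

2


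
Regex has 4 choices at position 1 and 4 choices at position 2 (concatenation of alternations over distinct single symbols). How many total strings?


First group: 4 alternatives
Second group: 4 alternatives
Concatenation: each choice from group 1 pairs with each from group 2
Total = 4 x 4 = 16

16


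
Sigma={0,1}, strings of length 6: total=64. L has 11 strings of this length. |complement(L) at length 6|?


Alphabet: {0,1}
String length: 6
Total strings of length 6 = 2^6 = 64
Strings in L = 11
Complement = total - |L|
= 64 - 11
= 53

53


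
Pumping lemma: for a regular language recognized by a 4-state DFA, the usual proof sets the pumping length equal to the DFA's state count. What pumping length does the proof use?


Pumping lemma for regular languages (standard proof):
Take p = |Q|, the number of DFA states.
Any string of length >= |Q| passes through |Q|+1 states while reading its first |Q| symbols,
so by pigeonhole some state repeats, giving the loop that can be pumped.
Here |Q| = 4
Therefore the proof uses p = 4

4


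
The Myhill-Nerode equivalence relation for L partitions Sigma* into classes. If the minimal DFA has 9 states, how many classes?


Myhill-Nerode theorem:
Number of equivalence classes = number of states in minimal DFA
Minimal DFA states = 9
Therefore equivalence classes = 9

9


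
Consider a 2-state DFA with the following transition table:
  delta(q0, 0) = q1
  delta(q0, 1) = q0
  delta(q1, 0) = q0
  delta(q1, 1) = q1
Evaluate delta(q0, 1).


Looking up transition function:
delta(q0, 1) in the table
Row: q0, Column: 1
Result: q0

q0


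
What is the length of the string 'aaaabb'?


String: 'aaaabb'
Counting characters:
  'a' appears 4 time(s)
  'b' appears 2 time(s)
Total length = 4 + 2 = 6

6


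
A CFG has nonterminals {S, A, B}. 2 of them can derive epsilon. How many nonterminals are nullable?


Nonterminals: {S, A, B}
A nonterminal is nullable if it can derive epsilon
Counting nullable nonterminals: 2
Total nullable = 2

2


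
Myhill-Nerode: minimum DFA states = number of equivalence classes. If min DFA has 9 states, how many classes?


Myhill-Nerode theorem:
Number of equivalence classes = number of states in minimal DFA
Minimal DFA states = 9
Therefore equivalence classes = 9

9


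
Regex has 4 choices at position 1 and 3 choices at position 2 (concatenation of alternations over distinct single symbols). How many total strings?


First group: 4 alternatives
Second group: 3 alternatives
Concatenation: each choice from group 1 pairs with each from group 2
Total = 4 x 3 = 12

12


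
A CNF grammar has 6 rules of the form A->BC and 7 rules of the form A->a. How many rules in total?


CNF allows two rule forms:
  A -> BC (binary): 6 rules
  A -> a (terminal): 7 rules
Total = 6 + 7 = 13

13


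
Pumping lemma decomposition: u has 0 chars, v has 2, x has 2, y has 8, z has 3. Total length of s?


|s| = |u| + |v| + |x| + |y| + |z|
= 0 + 2 + 2 + 8 + 3
= 2 + 2 + 11
= 4 + 11
= 15

15


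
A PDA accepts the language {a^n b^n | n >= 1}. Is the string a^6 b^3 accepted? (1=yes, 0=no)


Language requires equal numbers of a's and b's
PDA pushes for each 'a', pops for each 'b'
Number of a's = 6
Number of b's = 3
6 != 3 -> Reject

0


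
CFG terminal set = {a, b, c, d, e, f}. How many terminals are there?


Terminal symbols: a, b, c, d, e, f
Counting each: a (#1), b (#2), c (#3), d (#4), e (#5), f (#6)
Total = 6

6


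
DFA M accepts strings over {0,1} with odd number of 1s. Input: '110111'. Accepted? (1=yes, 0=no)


DFA has 2 states: q_even (start, accept=no) and q_odd
Processing string '110111' character by character:
  Position 0: read '1', 1-count=1 -> q_odd
  Position 1: read '1', 1-count=2 -> q_even
  Position 2: read '0', 1-count=2 -> q_even (no change)
  Position 3: read '1', 1-count=3 -> q_odd
  Position 4: read '1', 1-count=4 -> q_even
  Position 5: read '1', 1-count=5 -> q_odd
Final state: q_odd, total 1s = 5 (odd); the DFA requires an odd count -> accept

1


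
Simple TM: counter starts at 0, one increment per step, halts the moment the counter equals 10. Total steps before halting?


Counter starts at 0. Counting sequence:
  Step 1: counter = 1
  Step 2: counter = 2
  Step 3: counter = 3
  Step 4: counter = 4
  Step 5: counter = 5
  Step 6: counter = 6
  ...
  Step 10: counter = 10
Counter reached 10 -> halt
Total steps = 10

10


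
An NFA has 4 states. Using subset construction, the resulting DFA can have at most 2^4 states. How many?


NFA has 4 states
Subset construction: each DFA state = subset of NFA states
Maximum subsets = 2^4
2^4 = 16

16


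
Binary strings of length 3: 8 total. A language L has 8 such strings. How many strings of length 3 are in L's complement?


Alphabet: {0,1}
String length: 3
Total strings of length 3 = 2^3 = 8
Strings in L = 8
Complement = total - |L|
= 8 - 8
= 0

0


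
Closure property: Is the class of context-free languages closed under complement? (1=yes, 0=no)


CFL closure properties:
  Closed under: union, concatenation, Kleene star
  NOT closed under: intersection, complement
Operation 'complement' is in not-closed list -> No (not closed)

0
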